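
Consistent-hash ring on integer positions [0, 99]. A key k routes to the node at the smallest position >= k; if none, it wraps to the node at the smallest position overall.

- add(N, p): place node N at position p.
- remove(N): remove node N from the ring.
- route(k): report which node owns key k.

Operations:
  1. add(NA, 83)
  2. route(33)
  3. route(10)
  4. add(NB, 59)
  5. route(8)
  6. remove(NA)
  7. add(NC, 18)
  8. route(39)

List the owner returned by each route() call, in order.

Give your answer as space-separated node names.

Answer: NA NA NB NB

Derivation:
Op 1: add NA@83 -> ring=[83:NA]
Op 2: route key 33: smallest pos >= 33 is 83 -> NA
Op 3: route key 10: smallest pos >= 10 is 83 -> NA
Op 4: add NB@59 -> ring=[59:NB,83:NA]
Op 5: route key 8: smallest pos >= 8 is 59 -> NB
Op 6: remove NA -> ring=[59:NB]
Op 7: add NC@18 -> ring=[18:NC,59:NB]
Op 8: route key 39: smallest pos >= 39 is 59 -> NB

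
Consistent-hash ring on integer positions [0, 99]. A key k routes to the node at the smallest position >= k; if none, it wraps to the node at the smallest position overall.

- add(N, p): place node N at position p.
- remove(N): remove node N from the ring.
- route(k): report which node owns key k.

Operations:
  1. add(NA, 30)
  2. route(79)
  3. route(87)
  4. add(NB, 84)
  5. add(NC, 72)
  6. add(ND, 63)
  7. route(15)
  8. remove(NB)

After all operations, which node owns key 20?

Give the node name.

Op 1: add NA@30 -> ring=[30:NA]
Op 2: route key 79: none >= 79, wrap to smallest pos 30 -> NA
Op 3: route key 87: none >= 87, wrap to smallest pos 30 -> NA
Op 4: add NB@84 -> ring=[30:NA,84:NB]
Op 5: add NC@72 -> ring=[30:NA,72:NC,84:NB]
Op 6: add ND@63 -> ring=[30:NA,63:ND,72:NC,84:NB]
Op 7: route key 15: smallest pos >= 15 is 30 -> NA
Op 8: remove NB -> ring=[30:NA,63:ND,72:NC]
Final route key 20: smallest pos >= 20 is 30 -> NA

Answer: NA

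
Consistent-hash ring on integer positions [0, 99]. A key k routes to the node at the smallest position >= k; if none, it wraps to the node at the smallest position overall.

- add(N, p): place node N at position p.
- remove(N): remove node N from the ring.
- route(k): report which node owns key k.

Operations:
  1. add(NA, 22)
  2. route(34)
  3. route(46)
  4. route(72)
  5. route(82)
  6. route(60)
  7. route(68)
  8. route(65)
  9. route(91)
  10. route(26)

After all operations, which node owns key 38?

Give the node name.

Answer: NA

Derivation:
Op 1: add NA@22 -> ring=[22:NA]
Op 2: route key 34: none >= 34, wrap to smallest pos 22 -> NA
Op 3: route key 46: none >= 46, wrap to smallest pos 22 -> NA
Op 4: route key 72: none >= 72, wrap to smallest pos 22 -> NA
Op 5: route key 82: none >= 82, wrap to smallest pos 22 -> NA
Op 6: route key 60: none >= 60, wrap to smallest pos 22 -> NA
Op 7: route key 68: none >= 68, wrap to smallest pos 22 -> NA
Op 8: route key 65: none >= 65, wrap to smallest pos 22 -> NA
Op 9: route key 91: none >= 91, wrap to smallest pos 22 -> NA
Op 10: route key 26: none >= 26, wrap to smallest pos 22 -> NA
Final route key 38: none >= 38, wrap to smallest pos 22 -> NA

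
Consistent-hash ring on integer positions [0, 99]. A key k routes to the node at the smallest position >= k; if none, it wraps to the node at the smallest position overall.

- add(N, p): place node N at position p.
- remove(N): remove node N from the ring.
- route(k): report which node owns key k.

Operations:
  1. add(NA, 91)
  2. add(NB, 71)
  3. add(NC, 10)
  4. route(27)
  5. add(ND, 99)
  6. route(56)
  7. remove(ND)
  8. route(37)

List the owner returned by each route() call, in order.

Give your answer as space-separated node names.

Op 1: add NA@91 -> ring=[91:NA]
Op 2: add NB@71 -> ring=[71:NB,91:NA]
Op 3: add NC@10 -> ring=[10:NC,71:NB,91:NA]
Op 4: route key 27: smallest pos >= 27 is 71 -> NB
Op 5: add ND@99 -> ring=[10:NC,71:NB,91:NA,99:ND]
Op 6: route key 56: smallest pos >= 56 is 71 -> NB
Op 7: remove ND -> ring=[10:NC,71:NB,91:NA]
Op 8: route key 37: smallest pos >= 37 is 71 -> NB

Answer: NB NB NB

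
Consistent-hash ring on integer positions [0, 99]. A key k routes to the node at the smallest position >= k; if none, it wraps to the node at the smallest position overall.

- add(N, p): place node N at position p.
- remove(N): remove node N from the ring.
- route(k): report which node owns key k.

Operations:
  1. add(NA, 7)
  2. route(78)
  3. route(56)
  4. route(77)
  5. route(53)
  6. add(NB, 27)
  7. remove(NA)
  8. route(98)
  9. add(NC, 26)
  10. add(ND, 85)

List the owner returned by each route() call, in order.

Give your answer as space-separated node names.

Answer: NA NA NA NA NB

Derivation:
Op 1: add NA@7 -> ring=[7:NA]
Op 2: route key 78: none >= 78, wrap to smallest pos 7 -> NA
Op 3: route key 56: none >= 56, wrap to smallest pos 7 -> NA
Op 4: route key 77: none >= 77, wrap to smallest pos 7 -> NA
Op 5: route key 53: none >= 53, wrap to smallest pos 7 -> NA
Op 6: add NB@27 -> ring=[7:NA,27:NB]
Op 7: remove NA -> ring=[27:NB]
Op 8: route key 98: none >= 98, wrap to smallest pos 27 -> NB
Op 9: add NC@26 -> ring=[26:NC,27:NB]
Op 10: add ND@85 -> ring=[26:NC,27:NB,85:ND]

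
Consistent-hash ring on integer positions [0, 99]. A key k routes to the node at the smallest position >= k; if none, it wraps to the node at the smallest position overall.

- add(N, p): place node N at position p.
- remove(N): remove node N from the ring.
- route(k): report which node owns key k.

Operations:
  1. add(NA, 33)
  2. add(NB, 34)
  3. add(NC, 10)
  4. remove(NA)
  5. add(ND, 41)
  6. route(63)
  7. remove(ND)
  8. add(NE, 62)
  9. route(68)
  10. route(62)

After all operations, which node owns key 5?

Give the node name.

Answer: NC

Derivation:
Op 1: add NA@33 -> ring=[33:NA]
Op 2: add NB@34 -> ring=[33:NA,34:NB]
Op 3: add NC@10 -> ring=[10:NC,33:NA,34:NB]
Op 4: remove NA -> ring=[10:NC,34:NB]
Op 5: add ND@41 -> ring=[10:NC,34:NB,41:ND]
Op 6: route key 63: none >= 63, wrap to smallest pos 10 -> NC
Op 7: remove ND -> ring=[10:NC,34:NB]
Op 8: add NE@62 -> ring=[10:NC,34:NB,62:NE]
Op 9: route key 68: none >= 68, wrap to smallest pos 10 -> NC
Op 10: route key 62: smallest pos >= 62 is 62 -> NE
Final route key 5: smallest pos >= 5 is 10 -> NC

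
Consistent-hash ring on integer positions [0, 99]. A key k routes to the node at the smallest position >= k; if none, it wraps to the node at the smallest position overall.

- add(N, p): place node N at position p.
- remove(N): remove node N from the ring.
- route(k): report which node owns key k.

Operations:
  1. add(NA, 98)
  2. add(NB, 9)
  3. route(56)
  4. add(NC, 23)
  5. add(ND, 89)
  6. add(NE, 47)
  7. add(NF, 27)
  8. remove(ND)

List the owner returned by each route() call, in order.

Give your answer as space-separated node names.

Op 1: add NA@98 -> ring=[98:NA]
Op 2: add NB@9 -> ring=[9:NB,98:NA]
Op 3: route key 56: smallest pos >= 56 is 98 -> NA
Op 4: add NC@23 -> ring=[9:NB,23:NC,98:NA]
Op 5: add ND@89 -> ring=[9:NB,23:NC,89:ND,98:NA]
Op 6: add NE@47 -> ring=[9:NB,23:NC,47:NE,89:ND,98:NA]
Op 7: add NF@27 -> ring=[9:NB,23:NC,27:NF,47:NE,89:ND,98:NA]
Op 8: remove ND -> ring=[9:NB,23:NC,27:NF,47:NE,98:NA]

Answer: NA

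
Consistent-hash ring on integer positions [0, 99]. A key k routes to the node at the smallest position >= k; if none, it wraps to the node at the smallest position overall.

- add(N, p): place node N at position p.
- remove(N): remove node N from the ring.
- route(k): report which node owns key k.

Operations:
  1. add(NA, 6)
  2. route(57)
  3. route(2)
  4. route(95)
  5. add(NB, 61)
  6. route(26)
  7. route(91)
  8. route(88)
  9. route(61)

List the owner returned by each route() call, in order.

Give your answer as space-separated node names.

Answer: NA NA NA NB NA NA NB

Derivation:
Op 1: add NA@6 -> ring=[6:NA]
Op 2: route key 57: none >= 57, wrap to smallest pos 6 -> NA
Op 3: route key 2: smallest pos >= 2 is 6 -> NA
Op 4: route key 95: none >= 95, wrap to smallest pos 6 -> NA
Op 5: add NB@61 -> ring=[6:NA,61:NB]
Op 6: route key 26: smallest pos >= 26 is 61 -> NB
Op 7: route key 91: none >= 91, wrap to smallest pos 6 -> NA
Op 8: route key 88: none >= 88, wrap to smallest pos 6 -> NA
Op 9: route key 61: smallest pos >= 61 is 61 -> NB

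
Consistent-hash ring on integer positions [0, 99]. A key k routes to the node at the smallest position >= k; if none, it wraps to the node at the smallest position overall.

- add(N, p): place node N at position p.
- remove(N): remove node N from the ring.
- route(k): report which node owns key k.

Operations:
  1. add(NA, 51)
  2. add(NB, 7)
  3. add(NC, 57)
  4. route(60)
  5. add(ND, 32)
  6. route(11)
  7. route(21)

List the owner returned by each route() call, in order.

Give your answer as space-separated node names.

Answer: NB ND ND

Derivation:
Op 1: add NA@51 -> ring=[51:NA]
Op 2: add NB@7 -> ring=[7:NB,51:NA]
Op 3: add NC@57 -> ring=[7:NB,51:NA,57:NC]
Op 4: route key 60: none >= 60, wrap to smallest pos 7 -> NB
Op 5: add ND@32 -> ring=[7:NB,32:ND,51:NA,57:NC]
Op 6: route key 11: smallest pos >= 11 is 32 -> ND
Op 7: route key 21: smallest pos >= 21 is 32 -> ND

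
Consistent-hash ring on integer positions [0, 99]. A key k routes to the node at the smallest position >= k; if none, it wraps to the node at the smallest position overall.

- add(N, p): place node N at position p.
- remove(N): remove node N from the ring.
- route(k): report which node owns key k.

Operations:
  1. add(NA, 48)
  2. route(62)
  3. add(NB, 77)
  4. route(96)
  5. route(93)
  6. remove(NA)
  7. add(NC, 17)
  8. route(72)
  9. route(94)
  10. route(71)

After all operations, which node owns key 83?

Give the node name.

Answer: NC

Derivation:
Op 1: add NA@48 -> ring=[48:NA]
Op 2: route key 62: none >= 62, wrap to smallest pos 48 -> NA
Op 3: add NB@77 -> ring=[48:NA,77:NB]
Op 4: route key 96: none >= 96, wrap to smallest pos 48 -> NA
Op 5: route key 93: none >= 93, wrap to smallest pos 48 -> NA
Op 6: remove NA -> ring=[77:NB]
Op 7: add NC@17 -> ring=[17:NC,77:NB]
Op 8: route key 72: smallest pos >= 72 is 77 -> NB
Op 9: route key 94: none >= 94, wrap to smallest pos 17 -> NC
Op 10: route key 71: smallest pos >= 71 is 77 -> NB
Final route key 83: none >= 83, wrap to smallest pos 17 -> NC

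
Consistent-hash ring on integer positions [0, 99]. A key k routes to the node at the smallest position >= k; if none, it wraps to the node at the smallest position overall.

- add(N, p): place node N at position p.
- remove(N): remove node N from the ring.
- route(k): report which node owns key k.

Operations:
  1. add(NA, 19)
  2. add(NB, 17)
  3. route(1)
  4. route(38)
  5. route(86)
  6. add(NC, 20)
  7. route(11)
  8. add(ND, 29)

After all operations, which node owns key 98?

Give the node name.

Op 1: add NA@19 -> ring=[19:NA]
Op 2: add NB@17 -> ring=[17:NB,19:NA]
Op 3: route key 1: smallest pos >= 1 is 17 -> NB
Op 4: route key 38: none >= 38, wrap to smallest pos 17 -> NB
Op 5: route key 86: none >= 86, wrap to smallest pos 17 -> NB
Op 6: add NC@20 -> ring=[17:NB,19:NA,20:NC]
Op 7: route key 11: smallest pos >= 11 is 17 -> NB
Op 8: add ND@29 -> ring=[17:NB,19:NA,20:NC,29:ND]
Final route key 98: none >= 98, wrap to smallest pos 17 -> NB

Answer: NB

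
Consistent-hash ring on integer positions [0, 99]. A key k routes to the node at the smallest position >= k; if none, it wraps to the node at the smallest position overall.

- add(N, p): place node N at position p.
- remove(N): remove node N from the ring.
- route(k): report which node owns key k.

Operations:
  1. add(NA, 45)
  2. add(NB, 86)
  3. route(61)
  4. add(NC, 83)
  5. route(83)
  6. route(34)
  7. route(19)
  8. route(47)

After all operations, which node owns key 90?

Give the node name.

Answer: NA

Derivation:
Op 1: add NA@45 -> ring=[45:NA]
Op 2: add NB@86 -> ring=[45:NA,86:NB]
Op 3: route key 61: smallest pos >= 61 is 86 -> NB
Op 4: add NC@83 -> ring=[45:NA,83:NC,86:NB]
Op 5: route key 83: smallest pos >= 83 is 83 -> NC
Op 6: route key 34: smallest pos >= 34 is 45 -> NA
Op 7: route key 19: smallest pos >= 19 is 45 -> NA
Op 8: route key 47: smallest pos >= 47 is 83 -> NC
Final route key 90: none >= 90, wrap to smallest pos 45 -> NA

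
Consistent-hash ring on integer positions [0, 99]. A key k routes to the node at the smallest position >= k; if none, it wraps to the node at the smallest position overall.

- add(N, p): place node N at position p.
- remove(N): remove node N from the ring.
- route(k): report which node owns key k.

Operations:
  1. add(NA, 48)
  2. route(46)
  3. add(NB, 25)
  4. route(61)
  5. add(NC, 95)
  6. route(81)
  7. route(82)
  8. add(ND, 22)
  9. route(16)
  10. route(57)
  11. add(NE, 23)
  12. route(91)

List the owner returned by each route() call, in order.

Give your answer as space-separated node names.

Answer: NA NB NC NC ND NC NC

Derivation:
Op 1: add NA@48 -> ring=[48:NA]
Op 2: route key 46: smallest pos >= 46 is 48 -> NA
Op 3: add NB@25 -> ring=[25:NB,48:NA]
Op 4: route key 61: none >= 61, wrap to smallest pos 25 -> NB
Op 5: add NC@95 -> ring=[25:NB,48:NA,95:NC]
Op 6: route key 81: smallest pos >= 81 is 95 -> NC
Op 7: route key 82: smallest pos >= 82 is 95 -> NC
Op 8: add ND@22 -> ring=[22:ND,25:NB,48:NA,95:NC]
Op 9: route key 16: smallest pos >= 16 is 22 -> ND
Op 10: route key 57: smallest pos >= 57 is 95 -> NC
Op 11: add NE@23 -> ring=[22:ND,23:NE,25:NB,48:NA,95:NC]
Op 12: route key 91: smallest pos >= 91 is 95 -> NC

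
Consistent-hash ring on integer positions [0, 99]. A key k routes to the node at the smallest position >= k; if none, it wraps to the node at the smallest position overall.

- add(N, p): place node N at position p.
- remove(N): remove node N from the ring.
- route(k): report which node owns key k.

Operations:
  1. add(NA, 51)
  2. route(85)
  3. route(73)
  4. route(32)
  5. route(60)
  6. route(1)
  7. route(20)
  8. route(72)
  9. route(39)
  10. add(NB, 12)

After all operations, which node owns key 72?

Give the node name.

Answer: NB

Derivation:
Op 1: add NA@51 -> ring=[51:NA]
Op 2: route key 85: none >= 85, wrap to smallest pos 51 -> NA
Op 3: route key 73: none >= 73, wrap to smallest pos 51 -> NA
Op 4: route key 32: smallest pos >= 32 is 51 -> NA
Op 5: route key 60: none >= 60, wrap to smallest pos 51 -> NA
Op 6: route key 1: smallest pos >= 1 is 51 -> NA
Op 7: route key 20: smallest pos >= 20 is 51 -> NA
Op 8: route key 72: none >= 72, wrap to smallest pos 51 -> NA
Op 9: route key 39: smallest pos >= 39 is 51 -> NA
Op 10: add NB@12 -> ring=[12:NB,51:NA]
Final route key 72: none >= 72, wrap to smallest pos 12 -> NB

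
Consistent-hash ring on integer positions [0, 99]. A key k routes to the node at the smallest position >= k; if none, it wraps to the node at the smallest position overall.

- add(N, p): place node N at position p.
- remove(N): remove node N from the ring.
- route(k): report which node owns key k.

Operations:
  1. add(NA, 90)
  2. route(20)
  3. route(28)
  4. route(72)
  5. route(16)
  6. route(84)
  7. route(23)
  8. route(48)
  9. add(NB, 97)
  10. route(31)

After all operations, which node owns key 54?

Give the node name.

Answer: NA

Derivation:
Op 1: add NA@90 -> ring=[90:NA]
Op 2: route key 20: smallest pos >= 20 is 90 -> NA
Op 3: route key 28: smallest pos >= 28 is 90 -> NA
Op 4: route key 72: smallest pos >= 72 is 90 -> NA
Op 5: route key 16: smallest pos >= 16 is 90 -> NA
Op 6: route key 84: smallest pos >= 84 is 90 -> NA
Op 7: route key 23: smallest pos >= 23 is 90 -> NA
Op 8: route key 48: smallest pos >= 48 is 90 -> NA
Op 9: add NB@97 -> ring=[90:NA,97:NB]
Op 10: route key 31: smallest pos >= 31 is 90 -> NA
Final route key 54: smallest pos >= 54 is 90 -> NA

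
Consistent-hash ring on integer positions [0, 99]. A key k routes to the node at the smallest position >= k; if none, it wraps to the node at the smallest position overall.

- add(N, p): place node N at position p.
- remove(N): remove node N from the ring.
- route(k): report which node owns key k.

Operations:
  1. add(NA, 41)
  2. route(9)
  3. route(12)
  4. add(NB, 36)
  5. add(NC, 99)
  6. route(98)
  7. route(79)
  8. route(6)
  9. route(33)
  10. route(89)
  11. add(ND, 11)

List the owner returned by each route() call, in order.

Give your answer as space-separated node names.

Op 1: add NA@41 -> ring=[41:NA]
Op 2: route key 9: smallest pos >= 9 is 41 -> NA
Op 3: route key 12: smallest pos >= 12 is 41 -> NA
Op 4: add NB@36 -> ring=[36:NB,41:NA]
Op 5: add NC@99 -> ring=[36:NB,41:NA,99:NC]
Op 6: route key 98: smallest pos >= 98 is 99 -> NC
Op 7: route key 79: smallest pos >= 79 is 99 -> NC
Op 8: route key 6: smallest pos >= 6 is 36 -> NB
Op 9: route key 33: smallest pos >= 33 is 36 -> NB
Op 10: route key 89: smallest pos >= 89 is 99 -> NC
Op 11: add ND@11 -> ring=[11:ND,36:NB,41:NA,99:NC]

Answer: NA NA NC NC NB NB NC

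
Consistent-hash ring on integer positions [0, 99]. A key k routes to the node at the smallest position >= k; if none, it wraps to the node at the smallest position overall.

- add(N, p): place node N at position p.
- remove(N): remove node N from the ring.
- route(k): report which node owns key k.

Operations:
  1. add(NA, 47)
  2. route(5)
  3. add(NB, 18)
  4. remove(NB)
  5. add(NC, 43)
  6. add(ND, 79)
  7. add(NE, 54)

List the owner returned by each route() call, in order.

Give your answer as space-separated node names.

Answer: NA

Derivation:
Op 1: add NA@47 -> ring=[47:NA]
Op 2: route key 5: smallest pos >= 5 is 47 -> NA
Op 3: add NB@18 -> ring=[18:NB,47:NA]
Op 4: remove NB -> ring=[47:NA]
Op 5: add NC@43 -> ring=[43:NC,47:NA]
Op 6: add ND@79 -> ring=[43:NC,47:NA,79:ND]
Op 7: add NE@54 -> ring=[43:NC,47:NA,54:NE,79:ND]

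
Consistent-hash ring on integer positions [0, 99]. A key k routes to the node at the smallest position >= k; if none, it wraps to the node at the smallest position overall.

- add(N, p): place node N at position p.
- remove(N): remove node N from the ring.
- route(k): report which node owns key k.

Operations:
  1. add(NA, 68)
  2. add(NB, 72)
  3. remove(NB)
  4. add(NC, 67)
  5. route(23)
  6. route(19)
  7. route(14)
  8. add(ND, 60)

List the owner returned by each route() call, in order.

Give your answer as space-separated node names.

Op 1: add NA@68 -> ring=[68:NA]
Op 2: add NB@72 -> ring=[68:NA,72:NB]
Op 3: remove NB -> ring=[68:NA]
Op 4: add NC@67 -> ring=[67:NC,68:NA]
Op 5: route key 23: smallest pos >= 23 is 67 -> NC
Op 6: route key 19: smallest pos >= 19 is 67 -> NC
Op 7: route key 14: smallest pos >= 14 is 67 -> NC
Op 8: add ND@60 -> ring=[60:ND,67:NC,68:NA]

Answer: NC NC NC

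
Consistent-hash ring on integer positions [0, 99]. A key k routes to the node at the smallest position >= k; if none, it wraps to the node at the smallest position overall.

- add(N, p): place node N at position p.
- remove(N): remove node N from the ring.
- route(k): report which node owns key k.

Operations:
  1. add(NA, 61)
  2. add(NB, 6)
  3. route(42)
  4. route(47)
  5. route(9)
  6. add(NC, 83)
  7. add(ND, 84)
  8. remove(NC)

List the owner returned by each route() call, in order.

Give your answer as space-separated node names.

Op 1: add NA@61 -> ring=[61:NA]
Op 2: add NB@6 -> ring=[6:NB,61:NA]
Op 3: route key 42: smallest pos >= 42 is 61 -> NA
Op 4: route key 47: smallest pos >= 47 is 61 -> NA
Op 5: route key 9: smallest pos >= 9 is 61 -> NA
Op 6: add NC@83 -> ring=[6:NB,61:NA,83:NC]
Op 7: add ND@84 -> ring=[6:NB,61:NA,83:NC,84:ND]
Op 8: remove NC -> ring=[6:NB,61:NA,84:ND]

Answer: NA NA NA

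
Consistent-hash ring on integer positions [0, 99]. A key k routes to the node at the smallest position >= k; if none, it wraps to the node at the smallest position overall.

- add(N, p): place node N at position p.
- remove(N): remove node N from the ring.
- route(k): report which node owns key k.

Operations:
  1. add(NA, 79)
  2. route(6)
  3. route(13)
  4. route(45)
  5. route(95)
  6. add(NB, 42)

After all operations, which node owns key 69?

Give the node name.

Op 1: add NA@79 -> ring=[79:NA]
Op 2: route key 6: smallest pos >= 6 is 79 -> NA
Op 3: route key 13: smallest pos >= 13 is 79 -> NA
Op 4: route key 45: smallest pos >= 45 is 79 -> NA
Op 5: route key 95: none >= 95, wrap to smallest pos 79 -> NA
Op 6: add NB@42 -> ring=[42:NB,79:NA]
Final route key 69: smallest pos >= 69 is 79 -> NA

Answer: NA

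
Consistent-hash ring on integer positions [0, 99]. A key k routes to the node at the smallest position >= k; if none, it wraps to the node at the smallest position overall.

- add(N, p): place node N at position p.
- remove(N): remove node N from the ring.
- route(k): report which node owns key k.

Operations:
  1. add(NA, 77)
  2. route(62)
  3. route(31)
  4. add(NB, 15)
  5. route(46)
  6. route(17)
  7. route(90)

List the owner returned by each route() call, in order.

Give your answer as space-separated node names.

Answer: NA NA NA NA NB

Derivation:
Op 1: add NA@77 -> ring=[77:NA]
Op 2: route key 62: smallest pos >= 62 is 77 -> NA
Op 3: route key 31: smallest pos >= 31 is 77 -> NA
Op 4: add NB@15 -> ring=[15:NB,77:NA]
Op 5: route key 46: smallest pos >= 46 is 77 -> NA
Op 6: route key 17: smallest pos >= 17 is 77 -> NA
Op 7: route key 90: none >= 90, wrap to smallest pos 15 -> NB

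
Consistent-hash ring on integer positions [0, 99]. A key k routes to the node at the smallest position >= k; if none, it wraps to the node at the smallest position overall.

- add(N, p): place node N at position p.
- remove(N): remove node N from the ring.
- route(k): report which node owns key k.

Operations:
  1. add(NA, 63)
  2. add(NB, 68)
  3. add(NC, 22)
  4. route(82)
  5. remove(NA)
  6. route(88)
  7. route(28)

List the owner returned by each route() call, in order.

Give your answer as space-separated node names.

Answer: NC NC NB

Derivation:
Op 1: add NA@63 -> ring=[63:NA]
Op 2: add NB@68 -> ring=[63:NA,68:NB]
Op 3: add NC@22 -> ring=[22:NC,63:NA,68:NB]
Op 4: route key 82: none >= 82, wrap to smallest pos 22 -> NC
Op 5: remove NA -> ring=[22:NC,68:NB]
Op 6: route key 88: none >= 88, wrap to smallest pos 22 -> NC
Op 7: route key 28: smallest pos >= 28 is 68 -> NB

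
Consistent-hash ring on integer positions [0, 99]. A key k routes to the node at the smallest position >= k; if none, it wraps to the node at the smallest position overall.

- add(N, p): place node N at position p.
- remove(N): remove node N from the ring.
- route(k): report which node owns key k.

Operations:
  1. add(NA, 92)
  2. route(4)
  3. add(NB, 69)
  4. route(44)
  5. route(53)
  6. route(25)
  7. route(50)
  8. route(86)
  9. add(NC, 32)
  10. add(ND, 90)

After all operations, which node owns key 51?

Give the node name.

Answer: NB

Derivation:
Op 1: add NA@92 -> ring=[92:NA]
Op 2: route key 4: smallest pos >= 4 is 92 -> NA
Op 3: add NB@69 -> ring=[69:NB,92:NA]
Op 4: route key 44: smallest pos >= 44 is 69 -> NB
Op 5: route key 53: smallest pos >= 53 is 69 -> NB
Op 6: route key 25: smallest pos >= 25 is 69 -> NB
Op 7: route key 50: smallest pos >= 50 is 69 -> NB
Op 8: route key 86: smallest pos >= 86 is 92 -> NA
Op 9: add NC@32 -> ring=[32:NC,69:NB,92:NA]
Op 10: add ND@90 -> ring=[32:NC,69:NB,90:ND,92:NA]
Final route key 51: smallest pos >= 51 is 69 -> NB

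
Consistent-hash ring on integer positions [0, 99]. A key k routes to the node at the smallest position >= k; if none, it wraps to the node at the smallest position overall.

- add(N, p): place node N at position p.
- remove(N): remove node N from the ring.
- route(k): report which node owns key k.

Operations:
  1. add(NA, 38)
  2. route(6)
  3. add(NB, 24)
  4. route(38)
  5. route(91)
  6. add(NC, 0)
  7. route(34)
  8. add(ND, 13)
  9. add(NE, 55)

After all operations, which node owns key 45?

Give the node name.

Answer: NE

Derivation:
Op 1: add NA@38 -> ring=[38:NA]
Op 2: route key 6: smallest pos >= 6 is 38 -> NA
Op 3: add NB@24 -> ring=[24:NB,38:NA]
Op 4: route key 38: smallest pos >= 38 is 38 -> NA
Op 5: route key 91: none >= 91, wrap to smallest pos 24 -> NB
Op 6: add NC@0 -> ring=[0:NC,24:NB,38:NA]
Op 7: route key 34: smallest pos >= 34 is 38 -> NA
Op 8: add ND@13 -> ring=[0:NC,13:ND,24:NB,38:NA]
Op 9: add NE@55 -> ring=[0:NC,13:ND,24:NB,38:NA,55:NE]
Final route key 45: smallest pos >= 45 is 55 -> NE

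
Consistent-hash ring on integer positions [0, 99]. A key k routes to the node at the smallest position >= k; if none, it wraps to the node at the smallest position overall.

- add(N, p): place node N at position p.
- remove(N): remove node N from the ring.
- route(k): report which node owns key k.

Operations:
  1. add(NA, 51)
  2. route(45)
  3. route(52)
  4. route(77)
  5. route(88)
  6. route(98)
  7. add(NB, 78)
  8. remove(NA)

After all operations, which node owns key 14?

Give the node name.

Answer: NB

Derivation:
Op 1: add NA@51 -> ring=[51:NA]
Op 2: route key 45: smallest pos >= 45 is 51 -> NA
Op 3: route key 52: none >= 52, wrap to smallest pos 51 -> NA
Op 4: route key 77: none >= 77, wrap to smallest pos 51 -> NA
Op 5: route key 88: none >= 88, wrap to smallest pos 51 -> NA
Op 6: route key 98: none >= 98, wrap to smallest pos 51 -> NA
Op 7: add NB@78 -> ring=[51:NA,78:NB]
Op 8: remove NA -> ring=[78:NB]
Final route key 14: smallest pos >= 14 is 78 -> NB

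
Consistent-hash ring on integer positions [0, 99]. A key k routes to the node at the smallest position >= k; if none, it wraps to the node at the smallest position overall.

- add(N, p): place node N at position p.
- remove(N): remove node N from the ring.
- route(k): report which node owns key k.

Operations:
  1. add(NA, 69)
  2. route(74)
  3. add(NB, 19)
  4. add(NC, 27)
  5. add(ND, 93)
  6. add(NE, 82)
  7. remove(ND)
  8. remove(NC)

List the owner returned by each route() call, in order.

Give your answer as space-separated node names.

Op 1: add NA@69 -> ring=[69:NA]
Op 2: route key 74: none >= 74, wrap to smallest pos 69 -> NA
Op 3: add NB@19 -> ring=[19:NB,69:NA]
Op 4: add NC@27 -> ring=[19:NB,27:NC,69:NA]
Op 5: add ND@93 -> ring=[19:NB,27:NC,69:NA,93:ND]
Op 6: add NE@82 -> ring=[19:NB,27:NC,69:NA,82:NE,93:ND]
Op 7: remove ND -> ring=[19:NB,27:NC,69:NA,82:NE]
Op 8: remove NC -> ring=[19:NB,69:NA,82:NE]

Answer: NA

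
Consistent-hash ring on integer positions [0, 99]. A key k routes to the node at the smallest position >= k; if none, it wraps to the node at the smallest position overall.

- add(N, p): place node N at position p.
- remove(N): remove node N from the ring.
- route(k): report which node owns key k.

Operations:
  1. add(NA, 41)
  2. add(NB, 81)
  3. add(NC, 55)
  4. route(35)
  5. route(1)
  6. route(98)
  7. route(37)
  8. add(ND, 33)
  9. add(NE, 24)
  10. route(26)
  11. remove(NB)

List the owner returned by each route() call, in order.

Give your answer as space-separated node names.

Answer: NA NA NA NA ND

Derivation:
Op 1: add NA@41 -> ring=[41:NA]
Op 2: add NB@81 -> ring=[41:NA,81:NB]
Op 3: add NC@55 -> ring=[41:NA,55:NC,81:NB]
Op 4: route key 35: smallest pos >= 35 is 41 -> NA
Op 5: route key 1: smallest pos >= 1 is 41 -> NA
Op 6: route key 98: none >= 98, wrap to smallest pos 41 -> NA
Op 7: route key 37: smallest pos >= 37 is 41 -> NA
Op 8: add ND@33 -> ring=[33:ND,41:NA,55:NC,81:NB]
Op 9: add NE@24 -> ring=[24:NE,33:ND,41:NA,55:NC,81:NB]
Op 10: route key 26: smallest pos >= 26 is 33 -> ND
Op 11: remove NB -> ring=[24:NE,33:ND,41:NA,55:NC]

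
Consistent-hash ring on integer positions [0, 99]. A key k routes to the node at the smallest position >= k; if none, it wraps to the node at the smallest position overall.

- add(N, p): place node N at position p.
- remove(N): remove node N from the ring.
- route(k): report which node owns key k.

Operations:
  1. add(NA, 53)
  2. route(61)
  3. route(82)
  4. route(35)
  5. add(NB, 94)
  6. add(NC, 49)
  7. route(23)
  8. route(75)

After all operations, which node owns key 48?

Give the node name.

Op 1: add NA@53 -> ring=[53:NA]
Op 2: route key 61: none >= 61, wrap to smallest pos 53 -> NA
Op 3: route key 82: none >= 82, wrap to smallest pos 53 -> NA
Op 4: route key 35: smallest pos >= 35 is 53 -> NA
Op 5: add NB@94 -> ring=[53:NA,94:NB]
Op 6: add NC@49 -> ring=[49:NC,53:NA,94:NB]
Op 7: route key 23: smallest pos >= 23 is 49 -> NC
Op 8: route key 75: smallest pos >= 75 is 94 -> NB
Final route key 48: smallest pos >= 48 is 49 -> NC

Answer: NC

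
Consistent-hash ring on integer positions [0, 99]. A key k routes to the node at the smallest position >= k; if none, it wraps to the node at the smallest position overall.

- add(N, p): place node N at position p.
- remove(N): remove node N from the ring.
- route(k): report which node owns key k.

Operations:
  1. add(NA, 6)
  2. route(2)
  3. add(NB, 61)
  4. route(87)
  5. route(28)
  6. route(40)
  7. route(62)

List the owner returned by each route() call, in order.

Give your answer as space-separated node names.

Answer: NA NA NB NB NA

Derivation:
Op 1: add NA@6 -> ring=[6:NA]
Op 2: route key 2: smallest pos >= 2 is 6 -> NA
Op 3: add NB@61 -> ring=[6:NA,61:NB]
Op 4: route key 87: none >= 87, wrap to smallest pos 6 -> NA
Op 5: route key 28: smallest pos >= 28 is 61 -> NB
Op 6: route key 40: smallest pos >= 40 is 61 -> NB
Op 7: route key 62: none >= 62, wrap to smallest pos 6 -> NA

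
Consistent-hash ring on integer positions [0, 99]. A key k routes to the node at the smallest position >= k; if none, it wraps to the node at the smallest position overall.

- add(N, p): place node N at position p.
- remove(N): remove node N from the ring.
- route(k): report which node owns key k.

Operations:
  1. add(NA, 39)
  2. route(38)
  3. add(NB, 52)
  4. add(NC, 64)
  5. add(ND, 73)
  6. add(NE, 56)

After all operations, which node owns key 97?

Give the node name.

Answer: NA

Derivation:
Op 1: add NA@39 -> ring=[39:NA]
Op 2: route key 38: smallest pos >= 38 is 39 -> NA
Op 3: add NB@52 -> ring=[39:NA,52:NB]
Op 4: add NC@64 -> ring=[39:NA,52:NB,64:NC]
Op 5: add ND@73 -> ring=[39:NA,52:NB,64:NC,73:ND]
Op 6: add NE@56 -> ring=[39:NA,52:NB,56:NE,64:NC,73:ND]
Final route key 97: none >= 97, wrap to smallest pos 39 -> NA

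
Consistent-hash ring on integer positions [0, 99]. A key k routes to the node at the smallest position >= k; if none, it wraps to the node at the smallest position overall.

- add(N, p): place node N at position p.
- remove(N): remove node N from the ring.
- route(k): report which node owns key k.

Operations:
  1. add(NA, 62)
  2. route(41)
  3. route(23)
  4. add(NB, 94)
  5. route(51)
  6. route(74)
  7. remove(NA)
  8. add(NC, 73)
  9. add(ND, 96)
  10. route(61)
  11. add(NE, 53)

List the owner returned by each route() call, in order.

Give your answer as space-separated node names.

Op 1: add NA@62 -> ring=[62:NA]
Op 2: route key 41: smallest pos >= 41 is 62 -> NA
Op 3: route key 23: smallest pos >= 23 is 62 -> NA
Op 4: add NB@94 -> ring=[62:NA,94:NB]
Op 5: route key 51: smallest pos >= 51 is 62 -> NA
Op 6: route key 74: smallest pos >= 74 is 94 -> NB
Op 7: remove NA -> ring=[94:NB]
Op 8: add NC@73 -> ring=[73:NC,94:NB]
Op 9: add ND@96 -> ring=[73:NC,94:NB,96:ND]
Op 10: route key 61: smallest pos >= 61 is 73 -> NC
Op 11: add NE@53 -> ring=[53:NE,73:NC,94:NB,96:ND]

Answer: NA NA NA NB NC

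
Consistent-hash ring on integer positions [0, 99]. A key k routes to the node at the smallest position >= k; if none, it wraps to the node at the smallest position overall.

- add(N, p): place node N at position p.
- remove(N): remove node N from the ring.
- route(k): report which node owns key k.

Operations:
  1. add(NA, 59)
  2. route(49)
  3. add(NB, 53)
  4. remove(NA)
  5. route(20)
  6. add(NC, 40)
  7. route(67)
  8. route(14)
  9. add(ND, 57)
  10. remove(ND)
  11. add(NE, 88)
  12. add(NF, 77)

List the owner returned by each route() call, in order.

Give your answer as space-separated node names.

Answer: NA NB NC NC

Derivation:
Op 1: add NA@59 -> ring=[59:NA]
Op 2: route key 49: smallest pos >= 49 is 59 -> NA
Op 3: add NB@53 -> ring=[53:NB,59:NA]
Op 4: remove NA -> ring=[53:NB]
Op 5: route key 20: smallest pos >= 20 is 53 -> NB
Op 6: add NC@40 -> ring=[40:NC,53:NB]
Op 7: route key 67: none >= 67, wrap to smallest pos 40 -> NC
Op 8: route key 14: smallest pos >= 14 is 40 -> NC
Op 9: add ND@57 -> ring=[40:NC,53:NB,57:ND]
Op 10: remove ND -> ring=[40:NC,53:NB]
Op 11: add NE@88 -> ring=[40:NC,53:NB,88:NE]
Op 12: add NF@77 -> ring=[40:NC,53:NB,77:NF,88:NE]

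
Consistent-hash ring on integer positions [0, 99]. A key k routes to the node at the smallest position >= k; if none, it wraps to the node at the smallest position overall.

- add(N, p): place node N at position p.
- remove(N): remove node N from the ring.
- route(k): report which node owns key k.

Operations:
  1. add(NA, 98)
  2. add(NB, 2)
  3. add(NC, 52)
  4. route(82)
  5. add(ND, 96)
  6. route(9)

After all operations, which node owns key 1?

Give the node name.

Answer: NB

Derivation:
Op 1: add NA@98 -> ring=[98:NA]
Op 2: add NB@2 -> ring=[2:NB,98:NA]
Op 3: add NC@52 -> ring=[2:NB,52:NC,98:NA]
Op 4: route key 82: smallest pos >= 82 is 98 -> NA
Op 5: add ND@96 -> ring=[2:NB,52:NC,96:ND,98:NA]
Op 6: route key 9: smallest pos >= 9 is 52 -> NC
Final route key 1: smallest pos >= 1 is 2 -> NB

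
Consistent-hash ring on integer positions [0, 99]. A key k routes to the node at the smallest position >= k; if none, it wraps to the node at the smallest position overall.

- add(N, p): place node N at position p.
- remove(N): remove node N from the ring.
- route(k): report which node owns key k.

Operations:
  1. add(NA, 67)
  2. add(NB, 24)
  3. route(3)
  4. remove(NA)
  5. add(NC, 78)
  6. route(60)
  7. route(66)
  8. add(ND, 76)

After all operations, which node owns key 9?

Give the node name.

Op 1: add NA@67 -> ring=[67:NA]
Op 2: add NB@24 -> ring=[24:NB,67:NA]
Op 3: route key 3: smallest pos >= 3 is 24 -> NB
Op 4: remove NA -> ring=[24:NB]
Op 5: add NC@78 -> ring=[24:NB,78:NC]
Op 6: route key 60: smallest pos >= 60 is 78 -> NC
Op 7: route key 66: smallest pos >= 66 is 78 -> NC
Op 8: add ND@76 -> ring=[24:NB,76:ND,78:NC]
Final route key 9: smallest pos >= 9 is 24 -> NB

Answer: NB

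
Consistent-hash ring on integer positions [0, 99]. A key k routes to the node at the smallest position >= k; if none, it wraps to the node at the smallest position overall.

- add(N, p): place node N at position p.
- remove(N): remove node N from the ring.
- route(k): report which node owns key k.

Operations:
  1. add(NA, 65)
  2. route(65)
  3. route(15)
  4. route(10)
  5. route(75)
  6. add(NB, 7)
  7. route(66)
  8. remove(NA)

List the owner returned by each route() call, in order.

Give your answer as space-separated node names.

Answer: NA NA NA NA NB

Derivation:
Op 1: add NA@65 -> ring=[65:NA]
Op 2: route key 65: smallest pos >= 65 is 65 -> NA
Op 3: route key 15: smallest pos >= 15 is 65 -> NA
Op 4: route key 10: smallest pos >= 10 is 65 -> NA
Op 5: route key 75: none >= 75, wrap to smallest pos 65 -> NA
Op 6: add NB@7 -> ring=[7:NB,65:NA]
Op 7: route key 66: none >= 66, wrap to smallest pos 7 -> NB
Op 8: remove NA -> ring=[7:NB]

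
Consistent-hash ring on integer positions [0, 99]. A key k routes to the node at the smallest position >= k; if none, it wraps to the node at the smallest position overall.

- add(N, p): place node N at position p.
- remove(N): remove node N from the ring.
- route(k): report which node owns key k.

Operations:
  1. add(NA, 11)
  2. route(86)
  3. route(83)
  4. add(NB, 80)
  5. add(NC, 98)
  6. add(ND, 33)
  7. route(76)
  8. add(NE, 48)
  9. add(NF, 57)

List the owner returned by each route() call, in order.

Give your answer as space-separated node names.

Answer: NA NA NB

Derivation:
Op 1: add NA@11 -> ring=[11:NA]
Op 2: route key 86: none >= 86, wrap to smallest pos 11 -> NA
Op 3: route key 83: none >= 83, wrap to smallest pos 11 -> NA
Op 4: add NB@80 -> ring=[11:NA,80:NB]
Op 5: add NC@98 -> ring=[11:NA,80:NB,98:NC]
Op 6: add ND@33 -> ring=[11:NA,33:ND,80:NB,98:NC]
Op 7: route key 76: smallest pos >= 76 is 80 -> NB
Op 8: add NE@48 -> ring=[11:NA,33:ND,48:NE,80:NB,98:NC]
Op 9: add NF@57 -> ring=[11:NA,33:ND,48:NE,57:NF,80:NB,98:NC]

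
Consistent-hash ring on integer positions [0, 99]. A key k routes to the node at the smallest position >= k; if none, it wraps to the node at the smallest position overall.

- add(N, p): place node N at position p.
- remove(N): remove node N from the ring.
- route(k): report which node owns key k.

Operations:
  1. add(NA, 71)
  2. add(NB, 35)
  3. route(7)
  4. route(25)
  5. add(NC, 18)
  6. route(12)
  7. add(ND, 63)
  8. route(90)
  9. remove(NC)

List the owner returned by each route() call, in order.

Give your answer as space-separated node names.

Op 1: add NA@71 -> ring=[71:NA]
Op 2: add NB@35 -> ring=[35:NB,71:NA]
Op 3: route key 7: smallest pos >= 7 is 35 -> NB
Op 4: route key 25: smallest pos >= 25 is 35 -> NB
Op 5: add NC@18 -> ring=[18:NC,35:NB,71:NA]
Op 6: route key 12: smallest pos >= 12 is 18 -> NC
Op 7: add ND@63 -> ring=[18:NC,35:NB,63:ND,71:NA]
Op 8: route key 90: none >= 90, wrap to smallest pos 18 -> NC
Op 9: remove NC -> ring=[35:NB,63:ND,71:NA]

Answer: NB NB NC NC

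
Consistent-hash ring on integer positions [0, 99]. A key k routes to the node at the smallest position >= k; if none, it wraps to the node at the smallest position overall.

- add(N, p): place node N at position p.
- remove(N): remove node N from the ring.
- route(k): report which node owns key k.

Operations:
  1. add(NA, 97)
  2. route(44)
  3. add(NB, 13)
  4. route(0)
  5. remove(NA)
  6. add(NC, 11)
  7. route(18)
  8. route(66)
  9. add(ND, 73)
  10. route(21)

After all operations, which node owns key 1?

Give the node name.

Op 1: add NA@97 -> ring=[97:NA]
Op 2: route key 44: smallest pos >= 44 is 97 -> NA
Op 3: add NB@13 -> ring=[13:NB,97:NA]
Op 4: route key 0: smallest pos >= 0 is 13 -> NB
Op 5: remove NA -> ring=[13:NB]
Op 6: add NC@11 -> ring=[11:NC,13:NB]
Op 7: route key 18: none >= 18, wrap to smallest pos 11 -> NC
Op 8: route key 66: none >= 66, wrap to smallest pos 11 -> NC
Op 9: add ND@73 -> ring=[11:NC,13:NB,73:ND]
Op 10: route key 21: smallest pos >= 21 is 73 -> ND
Final route key 1: smallest pos >= 1 is 11 -> NC

Answer: NC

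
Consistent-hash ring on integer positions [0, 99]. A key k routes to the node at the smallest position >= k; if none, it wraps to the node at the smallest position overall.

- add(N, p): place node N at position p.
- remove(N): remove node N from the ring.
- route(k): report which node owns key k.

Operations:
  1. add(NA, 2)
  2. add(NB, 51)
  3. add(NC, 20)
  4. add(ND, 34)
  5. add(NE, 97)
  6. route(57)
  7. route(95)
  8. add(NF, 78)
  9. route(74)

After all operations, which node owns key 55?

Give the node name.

Answer: NF

Derivation:
Op 1: add NA@2 -> ring=[2:NA]
Op 2: add NB@51 -> ring=[2:NA,51:NB]
Op 3: add NC@20 -> ring=[2:NA,20:NC,51:NB]
Op 4: add ND@34 -> ring=[2:NA,20:NC,34:ND,51:NB]
Op 5: add NE@97 -> ring=[2:NA,20:NC,34:ND,51:NB,97:NE]
Op 6: route key 57: smallest pos >= 57 is 97 -> NE
Op 7: route key 95: smallest pos >= 95 is 97 -> NE
Op 8: add NF@78 -> ring=[2:NA,20:NC,34:ND,51:NB,78:NF,97:NE]
Op 9: route key 74: smallest pos >= 74 is 78 -> NF
Final route key 55: smallest pos >= 55 is 78 -> NF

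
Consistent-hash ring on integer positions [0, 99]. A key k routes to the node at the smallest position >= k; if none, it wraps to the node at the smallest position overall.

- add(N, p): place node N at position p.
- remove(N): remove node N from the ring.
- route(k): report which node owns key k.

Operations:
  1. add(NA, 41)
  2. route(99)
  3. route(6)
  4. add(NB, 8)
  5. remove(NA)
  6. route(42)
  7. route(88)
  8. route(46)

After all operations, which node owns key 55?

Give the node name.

Answer: NB

Derivation:
Op 1: add NA@41 -> ring=[41:NA]
Op 2: route key 99: none >= 99, wrap to smallest pos 41 -> NA
Op 3: route key 6: smallest pos >= 6 is 41 -> NA
Op 4: add NB@8 -> ring=[8:NB,41:NA]
Op 5: remove NA -> ring=[8:NB]
Op 6: route key 42: none >= 42, wrap to smallest pos 8 -> NB
Op 7: route key 88: none >= 88, wrap to smallest pos 8 -> NB
Op 8: route key 46: none >= 46, wrap to smallest pos 8 -> NB
Final route key 55: none >= 55, wrap to smallest pos 8 -> NB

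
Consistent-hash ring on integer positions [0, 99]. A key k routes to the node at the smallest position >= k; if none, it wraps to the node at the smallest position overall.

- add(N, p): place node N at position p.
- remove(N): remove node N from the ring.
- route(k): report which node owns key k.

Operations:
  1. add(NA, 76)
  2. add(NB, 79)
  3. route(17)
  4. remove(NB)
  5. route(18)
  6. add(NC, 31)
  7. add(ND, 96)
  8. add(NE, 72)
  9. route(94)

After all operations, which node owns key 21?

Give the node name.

Op 1: add NA@76 -> ring=[76:NA]
Op 2: add NB@79 -> ring=[76:NA,79:NB]
Op 3: route key 17: smallest pos >= 17 is 76 -> NA
Op 4: remove NB -> ring=[76:NA]
Op 5: route key 18: smallest pos >= 18 is 76 -> NA
Op 6: add NC@31 -> ring=[31:NC,76:NA]
Op 7: add ND@96 -> ring=[31:NC,76:NA,96:ND]
Op 8: add NE@72 -> ring=[31:NC,72:NE,76:NA,96:ND]
Op 9: route key 94: smallest pos >= 94 is 96 -> ND
Final route key 21: smallest pos >= 21 is 31 -> NC

Answer: NC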